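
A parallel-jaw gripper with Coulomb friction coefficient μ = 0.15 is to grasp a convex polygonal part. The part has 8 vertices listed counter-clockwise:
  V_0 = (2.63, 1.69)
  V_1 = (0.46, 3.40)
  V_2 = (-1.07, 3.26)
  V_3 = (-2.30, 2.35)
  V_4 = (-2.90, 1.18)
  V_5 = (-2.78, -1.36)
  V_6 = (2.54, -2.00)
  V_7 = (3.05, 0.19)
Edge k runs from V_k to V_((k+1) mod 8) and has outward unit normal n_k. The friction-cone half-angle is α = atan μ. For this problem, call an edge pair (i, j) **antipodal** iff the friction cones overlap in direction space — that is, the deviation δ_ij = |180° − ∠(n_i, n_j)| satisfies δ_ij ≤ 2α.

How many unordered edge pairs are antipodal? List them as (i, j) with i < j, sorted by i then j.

α = atan 0.15 = 8.53°;  2α = 17.06°
n_0 = (+0.6189, +0.7854)
n_1 = (-0.0911, +0.9958)
n_2 = (-0.5948, +0.8039)
n_3 = (-0.8898, +0.4563)
n_4 = (-0.9989, -0.0472)
n_5 = (-0.1194, -0.9928)
n_6 = (+0.9739, -0.2268)
n_7 = (+0.9630, +0.2696)
  (0,1): δ = 136.53°  ·
  (0,2): δ = 105.27°  ·
  (0,3): δ = 78.91°  ·
  (0,4): δ = 49.06°  ·
  (0,5): δ = 31.38°  ·
  (0,6): δ = 115.13°  ·
  (0,7): δ = 143.88°  ·
  (1,2): δ = 148.73°  ·
  (1,3): δ = 122.38°  ·
  (1,4): δ = 92.52°  ·
  (1,5): δ = 12.09°  ✓
  (1,6): δ = 71.66°  ·
  (1,7): δ = 100.41°  ·
  (2,3): δ = 153.65°  ·
  (2,4): δ = 123.79°  ·
  (2,5): δ = 43.36°  ·
  (2,6): δ = 40.40°  ·
  (2,7): δ = 69.15°  ·
  (3,4): δ = 150.15°  ·
  (3,5): δ = 69.71°  ·
  (3,6): δ = 14.04°  ✓
  (3,7): δ = 42.79°  ·
  (4,5): δ = 99.56°  ·
  (4,6): δ = 15.81°  ✓
  (4,7): δ = 12.94°  ✓
  (5,6): δ = 96.25°  ·
  (5,7): δ = 67.50°  ·
  (6,7): δ = 151.25°  ·
antipodal pairs: 4

count = 4; pairs: (1,5), (3,6), (4,6), (4,7)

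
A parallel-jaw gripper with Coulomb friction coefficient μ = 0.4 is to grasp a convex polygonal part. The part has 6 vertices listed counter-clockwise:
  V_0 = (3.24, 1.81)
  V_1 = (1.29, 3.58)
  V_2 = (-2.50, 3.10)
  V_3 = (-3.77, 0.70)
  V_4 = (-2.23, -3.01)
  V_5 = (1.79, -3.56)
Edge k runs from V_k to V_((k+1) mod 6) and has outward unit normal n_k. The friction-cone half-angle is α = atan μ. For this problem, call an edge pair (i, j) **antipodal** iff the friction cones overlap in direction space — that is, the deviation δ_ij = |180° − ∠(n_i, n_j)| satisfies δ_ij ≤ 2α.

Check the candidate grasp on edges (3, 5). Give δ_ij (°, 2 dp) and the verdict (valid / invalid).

δ = 37.65°, valid

α = atan 0.4 = 21.80°;  2α = 43.60°
edge 3: e_3 = (+1.54, -3.71);  n_3 = (-0.9236, -0.3834)
edge 5: e_5 = (+1.45, +5.37);  n_5 = (+0.9654, -0.2607)
∠(n_3, n_5) = 142.35°
δ = |180° − 142.35°| = 37.65°
37.65° ≤ 2α = 43.60°  →  valid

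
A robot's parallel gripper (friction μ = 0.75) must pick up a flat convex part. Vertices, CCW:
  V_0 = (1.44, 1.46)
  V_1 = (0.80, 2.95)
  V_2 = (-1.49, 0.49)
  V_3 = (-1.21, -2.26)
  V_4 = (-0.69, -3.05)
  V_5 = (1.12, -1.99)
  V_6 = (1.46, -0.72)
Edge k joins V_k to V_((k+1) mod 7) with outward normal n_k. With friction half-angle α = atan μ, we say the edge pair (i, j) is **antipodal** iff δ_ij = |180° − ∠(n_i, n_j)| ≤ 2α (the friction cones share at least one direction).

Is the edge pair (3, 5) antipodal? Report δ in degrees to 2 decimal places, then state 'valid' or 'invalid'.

α = atan 0.75 = 36.87°;  2α = 73.74°
edge 3: e_3 = (+0.52, -0.79);  n_3 = (-0.8353, -0.5498)
edge 5: e_5 = (+0.34, +1.27);  n_5 = (+0.9660, -0.2586)
∠(n_3, n_5) = 131.66°
δ = |180° − 131.66°| = 48.34°
48.34° ≤ 2α = 73.74°  →  valid

δ = 48.34°, valid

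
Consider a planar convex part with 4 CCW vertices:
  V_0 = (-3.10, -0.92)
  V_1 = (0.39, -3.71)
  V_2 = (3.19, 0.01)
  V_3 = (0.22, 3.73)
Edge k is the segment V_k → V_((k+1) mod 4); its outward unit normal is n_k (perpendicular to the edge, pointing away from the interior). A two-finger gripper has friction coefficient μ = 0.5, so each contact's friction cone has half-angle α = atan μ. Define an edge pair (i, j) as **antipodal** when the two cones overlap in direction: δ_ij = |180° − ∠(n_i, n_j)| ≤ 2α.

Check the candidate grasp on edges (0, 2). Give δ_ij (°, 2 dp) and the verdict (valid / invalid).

α = atan 0.5 = 26.57°;  2α = 53.13°
edge 0: e_0 = (+3.49, -2.79);  n_0 = (-0.6244, -0.7811)
edge 2: e_2 = (-2.97, +3.72);  n_2 = (+0.7815, +0.6239)
∠(n_0, n_2) = 167.24°
δ = |180° − 167.24°| = 12.76°
12.76° ≤ 2α = 53.13°  →  valid

δ = 12.76°, valid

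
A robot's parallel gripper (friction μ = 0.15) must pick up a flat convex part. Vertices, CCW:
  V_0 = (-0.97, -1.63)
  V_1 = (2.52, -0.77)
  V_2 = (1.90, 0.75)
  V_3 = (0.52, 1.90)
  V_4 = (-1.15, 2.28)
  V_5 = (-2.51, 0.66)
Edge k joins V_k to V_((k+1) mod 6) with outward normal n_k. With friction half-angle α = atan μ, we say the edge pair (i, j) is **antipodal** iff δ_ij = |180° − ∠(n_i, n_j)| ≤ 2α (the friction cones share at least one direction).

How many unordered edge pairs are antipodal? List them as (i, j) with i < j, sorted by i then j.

α = atan 0.15 = 8.53°;  2α = 17.06°
n_0 = (+0.2393, -0.9710)
n_1 = (+0.9259, +0.3777)
n_2 = (+0.6402, +0.7682)
n_3 = (+0.2219, +0.9751)
n_4 = (-0.7659, +0.6430)
n_5 = (-0.8298, -0.5580)
  (0,1): δ = 81.65°  ·
  (0,2): δ = 53.65°  ·
  (0,3): δ = 26.66°  ·
  (0,4): δ = 36.14°  ·
  (0,5): δ = 110.08°  ·
  (1,2): δ = 152.00°  ·
  (1,3): δ = 125.01°  ·
  (1,4): δ = 62.20°  ·
  (1,5): δ = 11.73°  ✓
  (2,3): δ = 153.01°  ·
  (2,4): δ = 90.21°  ·
  (2,5): δ = 16.27°  ✓
  (3,4): δ = 117.19°  ·
  (3,5): δ = 43.26°  ·
  (4,5): δ = 106.07°  ·
antipodal pairs: 2

count = 2; pairs: (1,5), (2,5)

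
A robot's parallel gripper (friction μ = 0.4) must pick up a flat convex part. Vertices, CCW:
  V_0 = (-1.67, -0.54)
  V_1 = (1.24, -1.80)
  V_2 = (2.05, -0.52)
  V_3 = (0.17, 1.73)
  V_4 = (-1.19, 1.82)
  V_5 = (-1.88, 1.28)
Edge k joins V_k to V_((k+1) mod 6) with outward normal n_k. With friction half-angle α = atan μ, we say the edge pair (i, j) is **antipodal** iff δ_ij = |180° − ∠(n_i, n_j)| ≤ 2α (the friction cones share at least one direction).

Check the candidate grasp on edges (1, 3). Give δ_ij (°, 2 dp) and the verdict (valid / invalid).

α = atan 0.4 = 21.80°;  2α = 43.60°
edge 1: e_1 = (+0.81, +1.28);  n_1 = (+0.8450, -0.5347)
edge 3: e_3 = (-1.36, +0.09);  n_3 = (+0.0660, +0.9978)
∠(n_1, n_3) = 118.54°
δ = |180° − 118.54°| = 61.46°
61.46° > 2α = 43.60°  →  invalid

δ = 61.46°, invalid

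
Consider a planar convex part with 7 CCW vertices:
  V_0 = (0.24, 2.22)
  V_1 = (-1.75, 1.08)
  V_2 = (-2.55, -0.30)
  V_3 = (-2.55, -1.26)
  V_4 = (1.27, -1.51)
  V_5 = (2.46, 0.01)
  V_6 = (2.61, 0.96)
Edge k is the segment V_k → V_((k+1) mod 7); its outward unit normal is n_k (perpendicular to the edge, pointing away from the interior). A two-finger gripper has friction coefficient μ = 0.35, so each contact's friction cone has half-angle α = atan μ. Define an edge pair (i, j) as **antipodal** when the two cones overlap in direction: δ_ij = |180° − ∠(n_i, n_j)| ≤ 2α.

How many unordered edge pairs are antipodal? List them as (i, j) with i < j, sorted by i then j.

α = atan 0.35 = 19.29°;  2α = 38.58°
n_0 = (-0.4971, +0.8677)
n_1 = (-0.8651, +0.5015)
n_2 = (-1.0000, -0.0000)
n_3 = (-0.0653, -0.9979)
n_4 = (+0.7874, -0.6164)
n_5 = (+0.9878, -0.1560)
n_6 = (+0.4694, +0.8830)
  (0,1): δ = 149.91°  ·
  (0,2): δ = 119.81°  ·
  (0,3): δ = 33.55°  ✓
  (0,4): δ = 22.14°  ✓
  (0,5): δ = 51.22°  ·
  (0,6): δ = 122.20°  ·
  (1,2): δ = 149.90°  ·
  (1,3): δ = 63.64°  ·
  (1,4): δ = 7.96°  ✓
  (1,5): δ = 21.13°  ✓
  (1,6): δ = 92.10°  ·
  (2,3): δ = 93.74°  ·
  (2,4): δ = 38.06°  ✓
  (2,5): δ = 8.97°  ✓
  (2,6): δ = 62.00°  ·
  (3,4): δ = 124.31°  ·
  (3,5): δ = 95.23°  ·
  (3,6): δ = 24.25°  ✓
  (4,5): δ = 150.92°  ·
  (4,6): δ = 79.94°  ·
  (5,6): δ = 109.02°  ·
antipodal pairs: 7

count = 7; pairs: (0,3), (0,4), (1,4), (1,5), (2,4), (2,5), (3,6)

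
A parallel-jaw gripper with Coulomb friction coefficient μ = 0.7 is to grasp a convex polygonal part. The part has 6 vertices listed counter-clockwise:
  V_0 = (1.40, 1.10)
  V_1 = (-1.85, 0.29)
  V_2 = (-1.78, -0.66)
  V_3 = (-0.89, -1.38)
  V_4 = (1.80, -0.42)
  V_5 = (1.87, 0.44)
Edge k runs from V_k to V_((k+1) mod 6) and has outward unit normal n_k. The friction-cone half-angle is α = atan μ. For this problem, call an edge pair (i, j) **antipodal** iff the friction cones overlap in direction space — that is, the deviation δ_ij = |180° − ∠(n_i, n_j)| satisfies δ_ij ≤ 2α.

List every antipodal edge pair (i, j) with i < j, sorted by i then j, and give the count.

α = atan 0.7 = 34.99°;  2α = 69.98°
n_0 = (-0.2418, +0.9703)
n_1 = (-0.9973, -0.0735)
n_2 = (-0.6289, -0.7774)
n_3 = (+0.3361, -0.9418)
n_4 = (+0.9967, -0.0811)
n_5 = (+0.8146, +0.5801)
  (0,1): δ = 99.78°  ·
  (0,2): δ = 52.97°  ✓
  (0,3): δ = 5.65°  ✓
  (0,4): δ = 71.35°  ·
  (0,5): δ = 111.46°  ·
  (1,2): δ = 133.19°  ·
  (1,3): δ = 74.57°  ·
  (1,4): δ = 8.87°  ✓
  (1,5): δ = 31.24°  ✓
  (2,3): δ = 121.39°  ·
  (2,4): δ = 55.68°  ✓
  (2,5): δ = 15.57°  ✓
  (3,4): δ = 114.29°  ·
  (3,5): δ = 74.18°  ·
  (4,5): δ = 139.89°  ·
antipodal pairs: 6

count = 6; pairs: (0,2), (0,3), (1,4), (1,5), (2,4), (2,5)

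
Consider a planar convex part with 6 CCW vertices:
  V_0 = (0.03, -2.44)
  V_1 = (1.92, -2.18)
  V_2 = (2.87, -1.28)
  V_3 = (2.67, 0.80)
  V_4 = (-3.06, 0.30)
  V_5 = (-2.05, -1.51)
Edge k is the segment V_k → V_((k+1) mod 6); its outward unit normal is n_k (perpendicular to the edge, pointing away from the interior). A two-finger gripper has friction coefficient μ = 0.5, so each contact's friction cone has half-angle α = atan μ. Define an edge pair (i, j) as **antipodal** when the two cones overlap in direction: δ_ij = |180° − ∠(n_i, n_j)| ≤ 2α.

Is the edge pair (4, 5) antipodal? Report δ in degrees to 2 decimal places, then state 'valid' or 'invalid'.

δ = 143.25°, invalid

α = atan 0.5 = 26.57°;  2α = 53.13°
edge 4: e_4 = (+1.01, -1.81);  n_4 = (-0.8732, -0.4873)
edge 5: e_5 = (+2.08, -0.93);  n_5 = (-0.4082, -0.9129)
∠(n_4, n_5) = 36.75°
δ = |180° − 36.75°| = 143.25°
143.25° > 2α = 53.13°  →  invalid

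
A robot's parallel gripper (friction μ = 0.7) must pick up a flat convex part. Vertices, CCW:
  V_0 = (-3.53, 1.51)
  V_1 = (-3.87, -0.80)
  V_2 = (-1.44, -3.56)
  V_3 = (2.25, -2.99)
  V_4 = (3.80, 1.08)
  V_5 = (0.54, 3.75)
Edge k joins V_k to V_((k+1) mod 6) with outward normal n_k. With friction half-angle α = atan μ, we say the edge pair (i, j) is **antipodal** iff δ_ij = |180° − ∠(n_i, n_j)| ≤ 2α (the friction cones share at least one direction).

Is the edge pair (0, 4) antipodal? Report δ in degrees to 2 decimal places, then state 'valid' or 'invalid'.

δ = 59.05°, valid

α = atan 0.7 = 34.99°;  2α = 69.98°
edge 0: e_0 = (-0.34, -2.31);  n_0 = (-0.9893, +0.1456)
edge 4: e_4 = (-3.26, +2.67);  n_4 = (+0.6336, +0.7736)
∠(n_0, n_4) = 120.95°
δ = |180° − 120.95°| = 59.05°
59.05° ≤ 2α = 69.98°  →  valid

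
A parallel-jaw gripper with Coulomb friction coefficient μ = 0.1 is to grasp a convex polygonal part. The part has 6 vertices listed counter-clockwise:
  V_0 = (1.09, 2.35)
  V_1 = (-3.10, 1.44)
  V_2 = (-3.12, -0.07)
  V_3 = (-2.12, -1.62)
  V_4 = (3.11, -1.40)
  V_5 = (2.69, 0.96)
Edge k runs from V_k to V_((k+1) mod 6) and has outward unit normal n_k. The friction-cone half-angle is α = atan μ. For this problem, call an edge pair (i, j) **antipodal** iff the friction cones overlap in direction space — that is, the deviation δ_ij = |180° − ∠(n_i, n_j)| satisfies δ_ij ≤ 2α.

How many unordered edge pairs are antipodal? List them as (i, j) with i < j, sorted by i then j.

α = atan 0.1 = 5.71°;  2α = 11.42°
n_0 = (-0.2122, +0.9772)
n_1 = (-0.9999, +0.0132)
n_2 = (-0.8403, -0.5421)
n_3 = (+0.0420, -0.9991)
n_4 = (+0.9845, +0.1752)
n_5 = (+0.6558, +0.7549)
  (0,1): δ = 103.01°  ·
  (0,2): δ = 69.42°  ·
  (0,3): δ = 9.84°  ✓
  (0,4): δ = 87.84°  ·
  (0,5): δ = 126.76°  ·
  (1,2): δ = 146.41°  ·
  (1,3): δ = 86.83°  ·
  (1,4): δ = 10.85°  ✓
  (1,5): δ = 49.78°  ·
  (2,3): δ = 120.42°  ·
  (2,4): δ = 22.74°  ·
  (2,5): δ = 16.19°  ·
  (3,4): δ = 82.32°  ·
  (3,5): δ = 43.39°  ·
  (4,5): δ = 141.07°  ·
antipodal pairs: 2

count = 2; pairs: (0,3), (1,4)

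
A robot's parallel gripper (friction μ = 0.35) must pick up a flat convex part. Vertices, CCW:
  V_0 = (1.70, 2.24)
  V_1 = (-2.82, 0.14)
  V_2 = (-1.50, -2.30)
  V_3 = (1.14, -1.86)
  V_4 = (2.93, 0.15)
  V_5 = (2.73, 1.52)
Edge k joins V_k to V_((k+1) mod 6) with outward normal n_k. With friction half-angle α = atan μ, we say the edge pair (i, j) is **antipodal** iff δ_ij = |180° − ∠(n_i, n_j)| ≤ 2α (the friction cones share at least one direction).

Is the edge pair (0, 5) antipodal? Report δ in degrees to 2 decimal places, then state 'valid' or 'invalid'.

δ = 120.13°, invalid

α = atan 0.35 = 19.29°;  2α = 38.58°
edge 0: e_0 = (-4.52, -2.10);  n_0 = (-0.4213, +0.9069)
edge 5: e_5 = (-1.03, +0.72);  n_5 = (+0.5729, +0.8196)
∠(n_0, n_5) = 59.87°
δ = |180° − 59.87°| = 120.13°
120.13° > 2α = 38.58°  →  invalid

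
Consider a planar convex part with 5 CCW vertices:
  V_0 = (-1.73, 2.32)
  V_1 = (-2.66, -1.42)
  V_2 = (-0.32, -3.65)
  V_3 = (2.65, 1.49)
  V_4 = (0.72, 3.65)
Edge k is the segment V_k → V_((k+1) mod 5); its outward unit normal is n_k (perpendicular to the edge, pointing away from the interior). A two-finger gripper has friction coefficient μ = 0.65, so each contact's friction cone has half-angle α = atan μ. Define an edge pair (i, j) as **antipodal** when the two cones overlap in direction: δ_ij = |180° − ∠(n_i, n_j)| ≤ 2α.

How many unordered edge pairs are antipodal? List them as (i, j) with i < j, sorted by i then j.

count = 4; pairs: (0,2), (0,3), (1,3), (2,4)

α = atan 0.65 = 33.02°;  2α = 66.05°
n_0 = (-0.9704, +0.2413)
n_1 = (-0.6899, -0.7239)
n_2 = (+0.8658, -0.5003)
n_3 = (+0.7457, +0.6663)
n_4 = (-0.4771, +0.8789)
  (0,1): δ = 119.66°  ·
  (0,2): δ = 16.06°  ✓
  (0,3): δ = 55.75°  ✓
  (0,4): δ = 132.46°  ·
  (1,2): δ = 76.40°  ·
  (1,3): δ = 4.60°  ✓
  (1,4): δ = 72.12°  ·
  (2,3): δ = 108.20°  ·
  (2,4): δ = 31.48°  ✓
  (3,4): δ = 103.29°  ·
antipodal pairs: 4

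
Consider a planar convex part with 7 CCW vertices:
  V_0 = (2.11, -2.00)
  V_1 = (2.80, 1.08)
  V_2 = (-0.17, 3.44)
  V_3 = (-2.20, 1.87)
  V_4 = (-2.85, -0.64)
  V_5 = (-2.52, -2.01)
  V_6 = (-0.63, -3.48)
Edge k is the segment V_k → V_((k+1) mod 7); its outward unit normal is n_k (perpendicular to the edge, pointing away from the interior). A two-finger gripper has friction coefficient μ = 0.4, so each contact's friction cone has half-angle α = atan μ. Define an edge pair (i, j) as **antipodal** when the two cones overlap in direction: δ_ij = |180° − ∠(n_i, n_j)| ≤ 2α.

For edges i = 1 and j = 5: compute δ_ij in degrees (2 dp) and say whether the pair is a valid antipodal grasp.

δ = 0.60°, valid

α = atan 0.4 = 21.80°;  2α = 43.60°
edge 1: e_1 = (-2.97, +2.36);  n_1 = (+0.6221, +0.7829)
edge 5: e_5 = (+1.89, -1.47);  n_5 = (-0.6139, -0.7894)
∠(n_1, n_5) = 179.40°
δ = |180° − 179.40°| = 0.60°
0.60° ≤ 2α = 43.60°  →  valid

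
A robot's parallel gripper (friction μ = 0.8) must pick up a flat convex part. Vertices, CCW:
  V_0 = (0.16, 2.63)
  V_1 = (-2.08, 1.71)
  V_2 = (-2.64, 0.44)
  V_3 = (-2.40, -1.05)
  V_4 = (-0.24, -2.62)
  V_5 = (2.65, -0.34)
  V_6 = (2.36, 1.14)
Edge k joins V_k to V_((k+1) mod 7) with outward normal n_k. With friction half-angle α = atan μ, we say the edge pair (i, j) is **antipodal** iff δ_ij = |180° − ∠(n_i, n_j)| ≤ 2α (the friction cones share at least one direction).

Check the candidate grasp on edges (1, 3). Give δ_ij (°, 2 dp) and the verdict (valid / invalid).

δ = 102.22°, invalid

α = atan 0.8 = 38.66°;  2α = 77.32°
edge 1: e_1 = (-0.56, -1.27);  n_1 = (-0.9150, +0.4035)
edge 3: e_3 = (+2.16, -1.57);  n_3 = (-0.5879, -0.8089)
∠(n_1, n_3) = 77.78°
δ = |180° − 77.78°| = 102.22°
102.22° > 2α = 77.32°  →  invalid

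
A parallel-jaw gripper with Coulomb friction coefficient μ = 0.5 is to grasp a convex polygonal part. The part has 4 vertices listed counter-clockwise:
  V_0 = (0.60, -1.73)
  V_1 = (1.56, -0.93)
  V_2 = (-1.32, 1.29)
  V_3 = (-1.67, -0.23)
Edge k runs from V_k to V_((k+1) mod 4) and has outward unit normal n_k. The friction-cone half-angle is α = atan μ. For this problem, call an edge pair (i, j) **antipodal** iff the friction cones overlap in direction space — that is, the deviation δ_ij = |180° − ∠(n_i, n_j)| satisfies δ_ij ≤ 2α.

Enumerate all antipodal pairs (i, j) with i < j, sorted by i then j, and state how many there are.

count = 2; pairs: (0,2), (1,3)

α = atan 0.5 = 26.57°;  2α = 53.13°
n_0 = (+0.6402, -0.7682)
n_1 = (+0.6105, +0.7920)
n_2 = (-0.9745, +0.2244)
n_3 = (-0.5513, -0.8343)
  (0,1): δ = 77.43°  ·
  (0,2): δ = 37.23°  ✓
  (0,3): δ = 106.74°  ·
  (1,2): δ = 65.34°  ·
  (1,3): δ = 4.17°  ✓
  (2,3): δ = 110.49°  ·
antipodal pairs: 2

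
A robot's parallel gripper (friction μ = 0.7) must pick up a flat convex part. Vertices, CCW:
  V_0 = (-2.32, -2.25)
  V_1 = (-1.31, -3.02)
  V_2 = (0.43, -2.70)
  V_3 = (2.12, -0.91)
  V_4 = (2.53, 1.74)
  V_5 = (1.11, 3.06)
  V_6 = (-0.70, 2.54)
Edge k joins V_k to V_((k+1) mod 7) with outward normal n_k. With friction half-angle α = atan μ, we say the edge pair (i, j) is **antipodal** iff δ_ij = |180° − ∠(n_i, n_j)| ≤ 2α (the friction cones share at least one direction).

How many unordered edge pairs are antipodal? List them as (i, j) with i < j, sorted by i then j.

α = atan 0.7 = 34.99°;  2α = 69.98°
n_0 = (-0.6063, -0.7953)
n_1 = (+0.1809, -0.9835)
n_2 = (+0.7271, -0.6865)
n_3 = (+0.9882, -0.1529)
n_4 = (+0.6808, +0.7324)
n_5 = (-0.2761, +0.9611)
n_6 = (-0.9473, +0.3204)
  (0,1): δ = 132.26°  ·
  (0,2): δ = 96.03°  ·
  (0,3): δ = 61.47°  ✓
  (0,4): δ = 5.59°  ✓
  (0,5): δ = 53.35°  ✓
  (0,6): δ = 108.64°  ·
  (1,2): δ = 143.77°  ·
  (1,3): δ = 109.22°  ·
  (1,4): δ = 53.33°  ✓
  (1,5): δ = 5.61°  ✓
  (1,6): δ = 60.89°  ✓
  (2,3): δ = 145.44°  ·
  (2,4): δ = 89.56°  ·
  (2,5): δ = 30.62°  ✓
  (2,6): δ = 24.67°  ✓
  (3,4): δ = 124.11°  ·
  (3,5): δ = 65.18°  ✓
  (3,6): δ = 9.89°  ✓
  (4,5): δ = 121.06°  ·
  (4,6): δ = 65.78°  ✓
  (5,6): δ = 124.71°  ·
antipodal pairs: 11

count = 11; pairs: (0,3), (0,4), (0,5), (1,4), (1,5), (1,6), (2,5), (2,6), (3,5), (3,6), (4,6)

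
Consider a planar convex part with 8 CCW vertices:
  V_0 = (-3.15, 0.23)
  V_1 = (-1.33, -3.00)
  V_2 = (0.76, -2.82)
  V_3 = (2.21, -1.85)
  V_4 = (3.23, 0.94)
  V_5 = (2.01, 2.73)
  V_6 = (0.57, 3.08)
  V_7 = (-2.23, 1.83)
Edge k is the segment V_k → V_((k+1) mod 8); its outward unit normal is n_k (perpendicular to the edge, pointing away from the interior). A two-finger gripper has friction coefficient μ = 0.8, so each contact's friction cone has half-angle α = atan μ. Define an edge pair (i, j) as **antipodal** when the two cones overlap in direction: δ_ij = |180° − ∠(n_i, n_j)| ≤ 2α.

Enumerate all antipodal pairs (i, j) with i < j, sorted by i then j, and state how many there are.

α = atan 0.8 = 38.66°;  2α = 77.32°
n_0 = (-0.8712, -0.4909)
n_1 = (+0.0858, -0.9963)
n_2 = (+0.5560, -0.8312)
n_3 = (+0.9392, -0.3434)
n_4 = (+0.8263, +0.5632)
n_5 = (+0.2362, +0.9717)
n_6 = (-0.4077, +0.9131)
n_7 = (-0.8669, +0.4985)
  (0,1): δ = 114.48°  ·
  (0,2): δ = 85.62°  ·
  (0,3): δ = 49.48°  ✓
  (0,4): δ = 4.88°  ✓
  (0,5): δ = 46.94°  ✓
  (0,6): δ = 84.66°  ·
  (0,7): δ = 120.70°  ·
  (1,2): δ = 151.14°  ·
  (1,3): δ = 115.00°  ·
  (1,4): δ = 60.65°  ✓
  (1,5): δ = 18.58°  ✓
  (1,6): δ = 19.13°  ✓
  (1,7): δ = 55.18°  ✓
  (2,3): δ = 143.86°  ·
  (2,4): δ = 89.50°  ·
  (2,5): δ = 47.44°  ✓
  (2,6): δ = 9.72°  ✓
  (2,7): δ = 26.32°  ✓
  (3,4): δ = 125.64°  ·
  (3,5): δ = 83.58°  ·
  (3,6): δ = 45.86°  ✓
  (3,7): δ = 9.82°  ✓
  (4,5): δ = 137.94°  ·
  (4,6): δ = 100.22°  ·
  (4,7): δ = 64.18°  ✓
  (5,6): δ = 142.28°  ·
  (5,7): δ = 106.24°  ·
  (6,7): δ = 143.96°  ·
antipodal pairs: 13

count = 13; pairs: (0,3), (0,4), (0,5), (1,4), (1,5), (1,6), (1,7), (2,5), (2,6), (2,7), (3,6), (3,7), (4,7)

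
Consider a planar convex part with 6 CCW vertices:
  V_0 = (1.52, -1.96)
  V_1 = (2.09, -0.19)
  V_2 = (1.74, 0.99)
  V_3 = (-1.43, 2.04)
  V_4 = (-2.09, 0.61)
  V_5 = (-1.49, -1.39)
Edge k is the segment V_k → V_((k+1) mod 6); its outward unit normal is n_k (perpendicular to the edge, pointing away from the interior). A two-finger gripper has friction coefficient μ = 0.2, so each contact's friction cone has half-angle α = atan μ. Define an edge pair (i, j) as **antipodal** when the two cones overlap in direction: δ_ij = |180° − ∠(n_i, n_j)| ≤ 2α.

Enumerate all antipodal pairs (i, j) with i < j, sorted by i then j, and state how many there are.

α = atan 0.2 = 11.31°;  2α = 22.62°
n_0 = (+0.9519, -0.3065)
n_1 = (+0.9587, +0.2844)
n_2 = (+0.3144, +0.9493)
n_3 = (-0.9080, +0.4191)
n_4 = (-0.9578, -0.2873)
n_5 = (-0.1861, -0.9825)
  (0,1): δ = 145.63°  ·
  (0,2): δ = 90.48°  ·
  (0,3): δ = 6.92°  ✓
  (0,4): δ = 34.55°  ·
  (0,5): δ = 97.13°  ·
  (1,2): δ = 124.85°  ·
  (1,3): δ = 41.30°  ·
  (1,4): δ = 0.18°  ✓
  (1,5): δ = 62.76°  ·
  (2,3): δ = 96.45°  ·
  (2,4): δ = 54.97°  ·
  (2,5): δ = 7.60°  ✓
  (3,4): δ = 138.53°  ·
  (3,5): δ = 75.95°  ·
  (4,5): δ = 117.42°  ·
antipodal pairs: 3

count = 3; pairs: (0,3), (1,4), (2,5)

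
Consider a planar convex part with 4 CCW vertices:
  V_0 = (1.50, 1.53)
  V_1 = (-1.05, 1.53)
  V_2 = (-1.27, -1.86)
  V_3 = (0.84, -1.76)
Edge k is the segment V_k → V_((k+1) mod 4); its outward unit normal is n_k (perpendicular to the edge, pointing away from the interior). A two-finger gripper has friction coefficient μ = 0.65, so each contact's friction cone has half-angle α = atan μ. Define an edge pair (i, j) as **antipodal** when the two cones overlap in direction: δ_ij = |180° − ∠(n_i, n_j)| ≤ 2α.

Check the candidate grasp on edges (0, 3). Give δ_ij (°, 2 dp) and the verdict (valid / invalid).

δ = 78.66°, invalid

α = atan 0.65 = 33.02°;  2α = 66.05°
edge 0: e_0 = (-2.55, +0.00);  n_0 = (+0.0000, +1.0000)
edge 3: e_3 = (+0.66, +3.29);  n_3 = (+0.9805, -0.1967)
∠(n_0, n_3) = 101.34°
δ = |180° − 101.34°| = 78.66°
78.66° > 2α = 66.05°  →  invalid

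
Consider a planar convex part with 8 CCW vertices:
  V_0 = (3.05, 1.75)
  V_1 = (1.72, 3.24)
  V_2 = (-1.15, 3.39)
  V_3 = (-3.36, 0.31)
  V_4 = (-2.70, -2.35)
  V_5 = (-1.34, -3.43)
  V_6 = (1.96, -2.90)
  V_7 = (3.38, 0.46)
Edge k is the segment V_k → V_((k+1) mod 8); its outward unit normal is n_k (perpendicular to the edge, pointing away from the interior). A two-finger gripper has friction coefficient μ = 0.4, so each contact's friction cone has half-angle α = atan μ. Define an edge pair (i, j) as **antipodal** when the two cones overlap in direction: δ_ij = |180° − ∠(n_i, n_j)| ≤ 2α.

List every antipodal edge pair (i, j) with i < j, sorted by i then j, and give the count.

count = 8; pairs: (0,3), (0,4), (1,4), (1,5), (2,6), (3,6), (3,7), (4,7)

α = atan 0.4 = 21.80°;  2α = 43.60°
n_0 = (+0.7460, +0.6659)
n_1 = (+0.0522, +0.9986)
n_2 = (-0.8125, +0.5830)
n_3 = (-0.9706, -0.2408)
n_4 = (-0.6219, -0.7831)
n_5 = (+0.1586, -0.9873)
n_6 = (+0.9211, -0.3893)
n_7 = (+0.9688, +0.2478)
  (0,1): δ = 134.74°  ·
  (0,2): δ = 77.41°  ·
  (0,3): δ = 27.82°  ✓
  (0,4): δ = 9.79°  ✓
  (0,5): δ = 57.37°  ·
  (0,6): δ = 115.34°  ·
  (0,7): δ = 152.60°  ·
  (1,2): δ = 122.67°  ·
  (1,3): δ = 73.07°  ·
  (1,4): δ = 35.46°  ✓
  (1,5): δ = 12.12°  ✓
  (1,6): δ = 70.08°  ·
  (1,7): δ = 107.34°  ·
  (2,3): δ = 130.40°  ·
  (2,4): δ = 92.79°  ·
  (2,5): δ = 45.22°  ·
  (2,6): δ = 12.75°  ✓
  (2,7): δ = 50.01°  ·
  (3,4): δ = 142.39°  ·
  (3,5): δ = 94.81°  ·
  (3,6): δ = 36.84°  ✓
  (3,7): δ = 0.41°  ✓
  (4,5): δ = 132.42°  ·
  (4,6): δ = 74.46°  ·
  (4,7): δ = 37.20°  ✓
  (5,6): δ = 122.03°  ·
  (5,7): δ = 84.77°  ·
  (6,7): δ = 142.74°  ·
antipodal pairs: 8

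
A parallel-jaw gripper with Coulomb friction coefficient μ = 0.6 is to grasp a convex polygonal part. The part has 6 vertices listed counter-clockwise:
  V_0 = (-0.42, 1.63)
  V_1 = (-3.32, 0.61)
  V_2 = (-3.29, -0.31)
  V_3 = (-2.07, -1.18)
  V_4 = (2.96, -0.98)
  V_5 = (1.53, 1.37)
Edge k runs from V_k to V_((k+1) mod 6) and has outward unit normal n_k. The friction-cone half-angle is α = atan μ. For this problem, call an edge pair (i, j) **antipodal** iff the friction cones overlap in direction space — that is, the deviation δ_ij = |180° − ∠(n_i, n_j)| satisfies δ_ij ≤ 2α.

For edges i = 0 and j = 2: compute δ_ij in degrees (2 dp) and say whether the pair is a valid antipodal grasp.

α = atan 0.6 = 30.96°;  2α = 61.93°
edge 0: e_0 = (-2.90, -1.02);  n_0 = (-0.3318, +0.9434)
edge 2: e_2 = (+1.22, -0.87);  n_2 = (-0.5806, -0.8142)
∠(n_0, n_2) = 125.13°
δ = |180° − 125.13°| = 54.87°
54.87° ≤ 2α = 61.93°  →  valid

δ = 54.87°, valid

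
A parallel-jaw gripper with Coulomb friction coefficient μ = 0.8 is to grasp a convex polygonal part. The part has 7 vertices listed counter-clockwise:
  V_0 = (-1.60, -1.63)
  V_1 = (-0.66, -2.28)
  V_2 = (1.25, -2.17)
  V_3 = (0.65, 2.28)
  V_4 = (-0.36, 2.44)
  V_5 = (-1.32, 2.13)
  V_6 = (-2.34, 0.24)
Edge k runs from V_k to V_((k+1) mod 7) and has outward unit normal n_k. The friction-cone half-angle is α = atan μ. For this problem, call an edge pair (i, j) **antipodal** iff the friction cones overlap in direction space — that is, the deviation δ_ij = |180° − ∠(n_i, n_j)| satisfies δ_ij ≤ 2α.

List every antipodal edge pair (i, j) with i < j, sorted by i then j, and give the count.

α = atan 0.8 = 38.66°;  2α = 77.32°
n_0 = (-0.5688, -0.8225)
n_1 = (+0.0575, -0.9983)
n_2 = (+0.9910, +0.1336)
n_3 = (+0.1565, +0.9877)
n_4 = (-0.3073, +0.9516)
n_5 = (-0.8800, +0.4749)
n_6 = (-0.9298, -0.3680)
  (0,1): δ = 142.04°  ·
  (0,2): δ = 47.66°  ✓
  (0,3): δ = 25.66°  ✓
  (0,4): δ = 52.56°  ✓
  (0,5): δ = 96.31°  ·
  (0,6): δ = 146.25°  ·
  (1,2): δ = 85.62°  ·
  (1,3): δ = 12.30°  ✓
  (1,4): δ = 14.60°  ✓
  (1,5): δ = 58.35°  ✓
  (1,6): δ = 108.29°  ·
  (2,3): δ = 106.68°  ·
  (2,4): δ = 79.78°  ·
  (2,5): δ = 36.03°  ✓
  (2,6): δ = 13.91°  ✓
  (3,4): δ = 153.10°  ·
  (3,5): δ = 109.35°  ·
  (3,6): δ = 59.41°  ✓
  (4,5): δ = 136.25°  ·
  (4,6): δ = 86.31°  ·
  (5,6): δ = 130.06°  ·
antipodal pairs: 9

count = 9; pairs: (0,2), (0,3), (0,4), (1,3), (1,4), (1,5), (2,5), (2,6), (3,6)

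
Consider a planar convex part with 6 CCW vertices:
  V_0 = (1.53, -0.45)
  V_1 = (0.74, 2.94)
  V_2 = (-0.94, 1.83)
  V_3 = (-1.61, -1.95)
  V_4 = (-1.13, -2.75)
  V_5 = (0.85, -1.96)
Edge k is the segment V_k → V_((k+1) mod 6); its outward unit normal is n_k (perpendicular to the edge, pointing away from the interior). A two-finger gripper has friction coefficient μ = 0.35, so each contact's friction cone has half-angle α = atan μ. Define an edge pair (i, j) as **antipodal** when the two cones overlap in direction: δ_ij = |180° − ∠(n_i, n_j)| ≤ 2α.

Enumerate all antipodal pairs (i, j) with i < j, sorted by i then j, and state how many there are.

α = atan 0.35 = 19.29°;  2α = 38.58°
n_0 = (+0.9739, +0.2270)
n_1 = (-0.5513, +0.8343)
n_2 = (-0.9847, +0.1745)
n_3 = (-0.8575, -0.5145)
n_4 = (+0.3706, -0.9288)
n_5 = (+0.9118, -0.4106)
  (0,1): δ = 69.66°  ·
  (0,2): δ = 23.17°  ✓
  (0,3): δ = 17.85°  ✓
  (0,4): δ = 98.63°  ·
  (0,5): δ = 142.64°  ·
  (1,2): δ = 133.50°  ·
  (1,3): δ = 92.49°  ·
  (1,4): δ = 11.70°  ✓
  (1,5): δ = 32.30°  ✓
  (2,3): δ = 138.99°  ·
  (2,4): δ = 58.20°  ·
  (2,5): δ = 14.19°  ✓
  (3,4): δ = 99.21°  ·
  (3,5): δ = 55.21°  ·
  (4,5): δ = 136.00°  ·
antipodal pairs: 5

count = 5; pairs: (0,2), (0,3), (1,4), (1,5), (2,5)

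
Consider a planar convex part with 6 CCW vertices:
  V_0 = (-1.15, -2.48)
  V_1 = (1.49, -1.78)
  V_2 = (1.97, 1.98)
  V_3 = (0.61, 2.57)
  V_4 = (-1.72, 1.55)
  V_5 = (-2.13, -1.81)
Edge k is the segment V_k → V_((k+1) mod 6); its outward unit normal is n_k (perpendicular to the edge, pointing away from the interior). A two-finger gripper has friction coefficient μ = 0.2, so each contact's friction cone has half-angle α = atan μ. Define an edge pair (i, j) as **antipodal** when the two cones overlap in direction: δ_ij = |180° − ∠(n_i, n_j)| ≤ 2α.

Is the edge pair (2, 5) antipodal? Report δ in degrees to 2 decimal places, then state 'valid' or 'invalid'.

α = atan 0.2 = 11.31°;  2α = 22.62°
edge 2: e_2 = (-1.36, +0.59);  n_2 = (+0.3980, +0.9174)
edge 5: e_5 = (+0.98, -0.67);  n_5 = (-0.5644, -0.8255)
∠(n_2, n_5) = 169.09°
δ = |180° − 169.09°| = 10.91°
10.91° ≤ 2α = 22.62°  →  valid

δ = 10.91°, valid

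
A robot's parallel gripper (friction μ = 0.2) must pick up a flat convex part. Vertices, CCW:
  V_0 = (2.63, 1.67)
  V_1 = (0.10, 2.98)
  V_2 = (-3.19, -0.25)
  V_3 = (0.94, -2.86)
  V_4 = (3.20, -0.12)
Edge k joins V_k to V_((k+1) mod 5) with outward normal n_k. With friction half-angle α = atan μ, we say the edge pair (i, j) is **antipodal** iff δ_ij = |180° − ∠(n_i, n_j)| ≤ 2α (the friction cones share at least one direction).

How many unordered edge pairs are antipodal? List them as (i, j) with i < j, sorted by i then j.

α = atan 0.2 = 11.31°;  2α = 22.62°
n_0 = (+0.4598, +0.8880)
n_1 = (-0.7006, +0.7136)
n_2 = (-0.5342, -0.8453)
n_3 = (+0.7714, -0.6363)
n_4 = (+0.9529, +0.3034)
  (0,1): δ = 108.15°  ·
  (0,2): δ = 4.92°  ✓
  (0,3): δ = 77.86°  ·
  (0,4): δ = 135.04°  ·
  (1,2): δ = 76.76°  ·
  (1,3): δ = 6.01°  ✓
  (1,4): δ = 63.19°  ·
  (2,3): δ = 97.23°  ·
  (2,4): δ = 40.05°  ·
  (3,4): δ = 122.82°  ·
antipodal pairs: 2

count = 2; pairs: (0,2), (1,3)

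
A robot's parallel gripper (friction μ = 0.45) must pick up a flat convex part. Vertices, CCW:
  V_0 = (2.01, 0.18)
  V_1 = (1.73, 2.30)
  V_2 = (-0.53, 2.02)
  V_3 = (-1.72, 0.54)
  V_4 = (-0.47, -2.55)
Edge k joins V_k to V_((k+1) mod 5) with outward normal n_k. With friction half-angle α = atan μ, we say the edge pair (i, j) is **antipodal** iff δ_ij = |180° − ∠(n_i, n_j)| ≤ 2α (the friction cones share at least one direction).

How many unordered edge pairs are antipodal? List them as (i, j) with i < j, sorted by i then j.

α = atan 0.45 = 24.23°;  2α = 48.46°
n_0 = (+0.9914, +0.1309)
n_1 = (-0.1230, +0.9924)
n_2 = (-0.7793, +0.6266)
n_3 = (-0.9270, -0.3750)
n_4 = (+0.7402, -0.6724)
  (0,1): δ = 90.46°  ·
  (0,2): δ = 46.32°  ✓
  (0,3): δ = 14.50°  ✓
  (0,4): δ = 130.22°  ·
  (1,2): δ = 135.86°  ·
  (1,3): δ = 75.04°  ·
  (1,4): δ = 40.68°  ✓
  (2,3): δ = 119.17°  ·
  (2,4): δ = 3.45°  ✓
  (3,4): δ = 64.28°  ·
antipodal pairs: 4

count = 4; pairs: (0,2), (0,3), (1,4), (2,4)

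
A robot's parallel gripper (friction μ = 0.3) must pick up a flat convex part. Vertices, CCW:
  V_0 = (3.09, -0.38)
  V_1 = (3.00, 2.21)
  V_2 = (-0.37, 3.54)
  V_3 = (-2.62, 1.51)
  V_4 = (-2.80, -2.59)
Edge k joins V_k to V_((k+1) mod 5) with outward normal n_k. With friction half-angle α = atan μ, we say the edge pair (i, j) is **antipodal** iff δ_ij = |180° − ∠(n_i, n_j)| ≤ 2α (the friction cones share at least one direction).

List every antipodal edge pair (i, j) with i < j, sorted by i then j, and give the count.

α = atan 0.3 = 16.70°;  2α = 33.40°
n_0 = (+0.9994, +0.0347)
n_1 = (+0.3671, +0.9302)
n_2 = (-0.6699, +0.7425)
n_3 = (-0.9990, +0.0439)
n_4 = (+0.3513, -0.9363)
  (0,1): δ = 113.53°  ·
  (0,2): δ = 49.93°  ·
  (0,3): δ = 4.50°  ✓
  (0,4): δ = 108.58°  ·
  (1,2): δ = 116.41°  ·
  (1,3): δ = 70.98°  ·
  (1,4): δ = 42.10°  ·
  (2,3): δ = 134.57°  ·
  (2,4): δ = 21.49°  ✓
  (3,4): δ = 66.92°  ·
antipodal pairs: 2

count = 2; pairs: (0,3), (2,4)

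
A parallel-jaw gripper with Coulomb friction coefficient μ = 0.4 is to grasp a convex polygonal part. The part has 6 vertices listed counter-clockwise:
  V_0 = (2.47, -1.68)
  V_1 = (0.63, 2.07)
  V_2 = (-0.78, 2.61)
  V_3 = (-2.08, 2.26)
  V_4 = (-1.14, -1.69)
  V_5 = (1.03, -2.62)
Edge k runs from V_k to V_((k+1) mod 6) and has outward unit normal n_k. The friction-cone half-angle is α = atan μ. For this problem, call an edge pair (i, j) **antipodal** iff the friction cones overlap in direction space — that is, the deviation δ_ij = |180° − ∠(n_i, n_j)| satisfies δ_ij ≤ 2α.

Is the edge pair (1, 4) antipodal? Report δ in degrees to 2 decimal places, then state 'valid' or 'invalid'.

α = atan 0.4 = 21.80°;  2α = 43.60°
edge 1: e_1 = (-1.41, +0.54);  n_1 = (+0.3576, +0.9339)
edge 4: e_4 = (+2.17, -0.93);  n_4 = (-0.3939, -0.9191)
∠(n_1, n_4) = 177.76°
δ = |180° − 177.76°| = 2.24°
2.24° ≤ 2α = 43.60°  →  valid

δ = 2.24°, valid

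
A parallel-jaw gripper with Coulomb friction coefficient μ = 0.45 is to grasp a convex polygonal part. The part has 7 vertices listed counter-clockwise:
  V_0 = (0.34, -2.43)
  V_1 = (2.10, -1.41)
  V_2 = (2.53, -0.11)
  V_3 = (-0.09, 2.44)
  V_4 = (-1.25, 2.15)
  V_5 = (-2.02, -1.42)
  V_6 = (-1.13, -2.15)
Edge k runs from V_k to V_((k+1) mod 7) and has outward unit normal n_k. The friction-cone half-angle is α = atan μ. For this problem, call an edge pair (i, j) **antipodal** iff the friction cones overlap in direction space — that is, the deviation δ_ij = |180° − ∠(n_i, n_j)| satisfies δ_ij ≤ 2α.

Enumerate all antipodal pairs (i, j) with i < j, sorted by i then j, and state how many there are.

α = atan 0.45 = 24.23°;  2α = 48.46°
n_0 = (+0.5014, -0.8652)
n_1 = (+0.9494, -0.3140)
n_2 = (+0.6975, +0.7166)
n_3 = (-0.2425, +0.9701)
n_4 = (-0.9775, +0.2108)
n_5 = (-0.6342, -0.7732)
n_6 = (-0.1871, -0.9823)
  (0,1): δ = 138.40°  ·
  (0,2): δ = 74.32°  ·
  (0,3): δ = 16.06°  ✓
  (0,4): δ = 47.73°  ✓
  (0,5): δ = 110.55°  ·
  (0,6): δ = 139.12°  ·
  (1,2): δ = 115.92°  ·
  (1,3): δ = 57.66°  ·
  (1,4): δ = 6.13°  ✓
  (1,5): δ = 68.94°  ·
  (1,6): δ = 97.52°  ·
  (2,3): δ = 121.74°  ·
  (2,4): δ = 57.95°  ·
  (2,5): δ = 4.86°  ✓
  (2,6): δ = 33.44°  ✓
  (3,4): δ = 116.21°  ·
  (3,5): δ = 53.40°  ·
  (3,6): δ = 24.82°  ✓
  (4,5): δ = 117.19°  ·
  (4,6): δ = 88.61°  ·
  (5,6): δ = 151.42°  ·
antipodal pairs: 6

count = 6; pairs: (0,3), (0,4), (1,4), (2,5), (2,6), (3,6)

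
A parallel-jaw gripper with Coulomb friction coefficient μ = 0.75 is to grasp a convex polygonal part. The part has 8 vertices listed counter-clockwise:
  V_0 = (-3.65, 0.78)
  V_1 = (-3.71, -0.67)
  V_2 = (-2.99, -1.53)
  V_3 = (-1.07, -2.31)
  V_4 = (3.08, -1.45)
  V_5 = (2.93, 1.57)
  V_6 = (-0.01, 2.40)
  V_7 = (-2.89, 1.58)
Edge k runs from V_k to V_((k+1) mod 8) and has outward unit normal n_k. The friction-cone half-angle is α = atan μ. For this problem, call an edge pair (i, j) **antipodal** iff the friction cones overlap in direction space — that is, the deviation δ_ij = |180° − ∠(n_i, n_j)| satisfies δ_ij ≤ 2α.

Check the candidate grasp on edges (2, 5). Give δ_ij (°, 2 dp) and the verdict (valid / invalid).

α = atan 0.75 = 36.87°;  2α = 73.74°
edge 2: e_2 = (+1.92, -0.78);  n_2 = (-0.3764, -0.9265)
edge 5: e_5 = (-2.94, +0.83);  n_5 = (+0.2717, +0.9624)
∠(n_2, n_5) = 173.66°
δ = |180° − 173.66°| = 6.34°
6.34° ≤ 2α = 73.74°  →  valid

δ = 6.34°, valid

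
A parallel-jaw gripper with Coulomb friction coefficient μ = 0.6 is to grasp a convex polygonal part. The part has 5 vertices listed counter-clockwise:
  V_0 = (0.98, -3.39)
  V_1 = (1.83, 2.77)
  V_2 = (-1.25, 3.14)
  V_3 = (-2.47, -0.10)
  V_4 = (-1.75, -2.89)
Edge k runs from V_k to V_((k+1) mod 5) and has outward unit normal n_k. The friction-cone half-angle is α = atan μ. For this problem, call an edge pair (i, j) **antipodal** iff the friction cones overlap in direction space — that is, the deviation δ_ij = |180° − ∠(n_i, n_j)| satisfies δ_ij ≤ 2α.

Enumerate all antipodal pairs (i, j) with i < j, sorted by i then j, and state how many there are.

α = atan 0.6 = 30.96°;  2α = 61.93°
n_0 = (+0.9906, -0.1367)
n_1 = (+0.1193, +0.9929)
n_2 = (-0.9359, +0.3524)
n_3 = (-0.9683, -0.2499)
n_4 = (-0.1802, -0.9836)
  (0,1): δ = 88.99°  ·
  (0,2): δ = 12.78°  ✓
  (0,3): δ = 22.33°  ✓
  (0,4): δ = 87.48°  ·
  (1,2): δ = 103.78°  ·
  (1,3): δ = 68.68°  ·
  (1,4): δ = 3.53°  ✓
  (2,3): δ = 144.90°  ·
  (2,4): δ = 79.75°  ·
  (3,4): δ = 114.85°  ·
antipodal pairs: 3

count = 3; pairs: (0,2), (0,3), (1,4)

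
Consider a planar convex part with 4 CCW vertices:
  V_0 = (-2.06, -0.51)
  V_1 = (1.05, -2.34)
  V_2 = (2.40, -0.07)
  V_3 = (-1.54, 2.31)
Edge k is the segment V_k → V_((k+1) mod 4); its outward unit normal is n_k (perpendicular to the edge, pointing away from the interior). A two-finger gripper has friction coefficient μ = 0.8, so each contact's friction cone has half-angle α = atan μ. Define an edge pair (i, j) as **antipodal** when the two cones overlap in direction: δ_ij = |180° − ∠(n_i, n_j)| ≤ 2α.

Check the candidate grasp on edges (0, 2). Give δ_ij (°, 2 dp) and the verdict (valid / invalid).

δ = 0.66°, valid

α = atan 0.8 = 38.66°;  2α = 77.32°
edge 0: e_0 = (+3.11, -1.83);  n_0 = (-0.5071, -0.8619)
edge 2: e_2 = (-3.94, +2.38);  n_2 = (+0.5170, +0.8560)
∠(n_0, n_2) = 179.34°
δ = |180° − 179.34°| = 0.66°
0.66° ≤ 2α = 77.32°  →  valid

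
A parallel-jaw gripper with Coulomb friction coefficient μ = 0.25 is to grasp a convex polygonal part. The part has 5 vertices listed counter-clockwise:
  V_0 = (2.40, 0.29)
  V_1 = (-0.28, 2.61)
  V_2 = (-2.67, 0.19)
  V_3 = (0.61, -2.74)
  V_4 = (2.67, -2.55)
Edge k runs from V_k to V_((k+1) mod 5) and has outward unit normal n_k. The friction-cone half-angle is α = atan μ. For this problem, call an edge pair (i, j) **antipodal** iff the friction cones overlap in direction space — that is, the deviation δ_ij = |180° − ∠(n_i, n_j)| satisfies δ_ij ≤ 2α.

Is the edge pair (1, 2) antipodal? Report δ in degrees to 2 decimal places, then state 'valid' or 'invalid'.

α = atan 0.25 = 14.04°;  2α = 28.07°
edge 1: e_1 = (-2.39, -2.42);  n_1 = (-0.7115, +0.7027)
edge 2: e_2 = (+3.28, -2.93);  n_2 = (-0.6662, -0.7458)
∠(n_1, n_2) = 92.87°
δ = |180° − 92.87°| = 87.13°
87.13° > 2α = 28.07°  →  invalid

δ = 87.13°, invalid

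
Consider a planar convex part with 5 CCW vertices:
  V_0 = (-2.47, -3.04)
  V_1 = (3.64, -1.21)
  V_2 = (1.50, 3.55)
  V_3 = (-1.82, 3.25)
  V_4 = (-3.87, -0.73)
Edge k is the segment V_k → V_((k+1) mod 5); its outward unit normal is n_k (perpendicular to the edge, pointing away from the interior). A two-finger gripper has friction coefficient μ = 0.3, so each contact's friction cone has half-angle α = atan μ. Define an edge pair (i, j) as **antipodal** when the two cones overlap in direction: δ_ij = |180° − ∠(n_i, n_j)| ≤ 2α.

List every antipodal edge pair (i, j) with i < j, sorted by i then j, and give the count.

count = 2; pairs: (0,2), (1,4)

α = atan 0.3 = 16.70°;  2α = 33.40°
n_0 = (+0.2869, -0.9580)
n_1 = (+0.9121, +0.4100)
n_2 = (-0.0900, +0.9959)
n_3 = (-0.8890, +0.4579)
n_4 = (-0.8552, -0.5183)
  (0,1): δ = 82.47°  ·
  (0,2): δ = 11.51°  ✓
  (0,3): δ = 46.07°  ·
  (0,4): δ = 104.54°  ·
  (1,2): δ = 109.04°  ·
  (1,3): δ = 51.46°  ·
  (1,4): δ = 7.01°  ✓
  (2,3): δ = 122.42°  ·
  (2,4): δ = 63.94°  ·
  (3,4): δ = 121.53°  ·
antipodal pairs: 2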